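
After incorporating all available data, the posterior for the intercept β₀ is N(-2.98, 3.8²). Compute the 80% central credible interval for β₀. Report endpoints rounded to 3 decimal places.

The posterior is symmetric, so the 80% equal-tailed interval is β₀ = -2.98 ± z·3.8 with z = 1.282.
Half-width: 1.282 × 3.8 = 4.870.
-2.98 − 4.870 = -7.850; -2.98 + 4.870 = 1.890.

[-7.850, 1.890]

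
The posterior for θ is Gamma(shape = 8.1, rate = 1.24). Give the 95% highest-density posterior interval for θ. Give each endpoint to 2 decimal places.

[2.45, 11.10]

The posterior is unimodal and skewed, so the HPD interval has equal density at both endpoints and is the shortest 95% interval.
Solving f(2.45) = f(11.10) with F(11.10) − F(2.45) = 0.95 gives [2.45, 11.10].
For comparison, the equal-tailed interval is [2.84, 11.74]; the HPD is narrower and shifted toward the mode.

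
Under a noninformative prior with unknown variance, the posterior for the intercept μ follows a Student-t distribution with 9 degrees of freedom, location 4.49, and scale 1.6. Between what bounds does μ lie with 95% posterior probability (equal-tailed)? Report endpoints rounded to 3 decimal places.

[0.871, 8.109]

The t_9 distribution is symmetric; the 95% interval is 4.49 ± t·1.6 with t_{0.975,9} = 2.262.
Half-width: 2.262 × 1.6 = 3.619.
4.49 − 3.619 = 0.871; 4.49 + 3.619 = 8.109.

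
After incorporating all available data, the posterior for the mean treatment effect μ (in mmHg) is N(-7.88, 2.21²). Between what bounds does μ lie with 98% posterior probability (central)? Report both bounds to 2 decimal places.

The posterior is symmetric, so the 98% equal-tailed interval is μ = -7.88 ± z·2.21 with z = 2.326.
Half-width: 2.326 × 2.21 = 5.14.
-7.88 − 5.14 = -13.02; -7.88 + 5.14 = -2.74.

[-13.02, -2.74]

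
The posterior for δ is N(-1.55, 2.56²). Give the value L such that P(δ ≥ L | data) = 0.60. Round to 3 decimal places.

Need L with P(δ ≥ L) = 0.60: L = -1.55 − z_{0.4}·2.56.
z = 0.253; L = -1.55 − 0.253 × 2.56 = -2.199.

-2.199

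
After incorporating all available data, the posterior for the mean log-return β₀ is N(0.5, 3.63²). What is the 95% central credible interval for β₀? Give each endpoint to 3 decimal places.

The posterior is symmetric, so the 95% equal-tailed interval is β₀ = 0.5 ± z·3.63 with z = 1.960.
Half-width: 1.960 × 3.63 = 7.115.
0.5 − 7.115 = -6.615; 0.5 + 7.115 = 7.615.

[-6.615, 7.615]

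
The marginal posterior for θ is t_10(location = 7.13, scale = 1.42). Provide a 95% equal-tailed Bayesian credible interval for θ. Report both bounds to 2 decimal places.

The t_10 distribution is symmetric; the 95% interval is 7.13 ± t·1.42 with t_{0.975,10} = 2.228.
Half-width: 2.228 × 1.42 = 3.16.
7.13 − 3.16 = 3.97; 7.13 + 3.16 = 10.29.

[3.97, 10.29]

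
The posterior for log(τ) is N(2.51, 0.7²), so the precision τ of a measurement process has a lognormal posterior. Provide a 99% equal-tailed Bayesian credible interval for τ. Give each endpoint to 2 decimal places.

[2.03, 74.67]

On the log scale the 99% interval is 2.51 ± 2.576 × 0.7 = [0.7069, 4.3131].
Exponentiate: [e^0.7069, e^4.3131] = [2.03, 74.67].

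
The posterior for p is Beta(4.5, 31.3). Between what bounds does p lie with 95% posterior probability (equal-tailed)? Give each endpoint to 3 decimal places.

[0.040, 0.251]

Posterior: Beta(4.5, 31.3).
Equal-tailed 95% interval: the 0.025 and 0.975 quantiles of Beta(4.5, 31.3).
Posterior mean ≈ 0.126, SD ≈ 0.055; a Normal approximation gives roughly [0.019, 0.233].
Exact: F⁻¹(0.025) = 0.040; F⁻¹(0.975) = 0.251.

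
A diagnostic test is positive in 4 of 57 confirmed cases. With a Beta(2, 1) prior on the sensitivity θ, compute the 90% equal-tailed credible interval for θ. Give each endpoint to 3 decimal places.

[0.045, 0.170]

Posterior: Beta(2+4, 1+53) = Beta(6, 54).
Equal-tailed 90% interval: the 0.05 and 0.95 quantiles of Beta(6, 54).
Posterior mean ≈ 0.100, SD ≈ 0.038; a Normal approximation gives roughly [0.037, 0.163].
Exact: F⁻¹(0.05) = 0.045; F⁻¹(0.95) = 0.170.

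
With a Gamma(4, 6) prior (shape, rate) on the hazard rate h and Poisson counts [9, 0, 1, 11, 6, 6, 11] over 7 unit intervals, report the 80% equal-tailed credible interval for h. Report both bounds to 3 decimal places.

[3.028, 4.390]

Posterior: Gamma(4+44, 6+7) = Gamma(48, 13) (shape, rate).
Equal-tailed 80% interval: Gamma(48, 13) quantiles at 0.1 and 0.9.
Posterior mean ≈ 3.692, SD ≈ 0.533; a Normal approximation gives roughly [3.009, 4.375].
Exact: lower = 3.028; upper = 4.390.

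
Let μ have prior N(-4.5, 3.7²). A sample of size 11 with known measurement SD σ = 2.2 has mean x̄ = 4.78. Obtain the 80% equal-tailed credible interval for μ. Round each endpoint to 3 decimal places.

[3.654, 5.328]

Posterior precision = 1/3.7² + 11/2.2² = 0.0730 + 2.2727 = 2.3458, so posterior SD = 0.6529.
Posterior mean = (-4.5/3.7² + 11·4.78/2.2²) / 2.3458 = 4.4910.
Interval: 4.4910 ± 1.282 × 0.6529 → [3.654, 5.328].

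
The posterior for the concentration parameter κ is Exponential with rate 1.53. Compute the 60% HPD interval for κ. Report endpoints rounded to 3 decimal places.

[0.000, 0.599]

The exponential density is strictly decreasing on [0, ∞), so the HPD interval is anchored at 0: [0, q] with P(κ ≤ q) = 0.60.
q = −ln(1 − 0.60) / 1.53 = 0.9163 / 1.53 = 0.599.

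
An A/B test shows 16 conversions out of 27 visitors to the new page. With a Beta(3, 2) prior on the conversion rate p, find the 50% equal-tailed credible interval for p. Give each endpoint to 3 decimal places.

Posterior: Beta(3+16, 2+11) = Beta(19, 13).
Equal-tailed 50% interval: the 0.25 and 0.75 quantiles of Beta(19, 13).
Posterior mean ≈ 0.594, SD ≈ 0.085; a Normal approximation gives roughly [0.536, 0.651].
Exact: F⁻¹(0.25) = 0.536; F⁻¹(0.75) = 0.654.

[0.536, 0.654]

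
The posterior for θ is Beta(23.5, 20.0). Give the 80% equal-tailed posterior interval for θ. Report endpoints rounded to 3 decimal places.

Posterior: Beta(23.5, 20.0).
Equal-tailed 80% interval: the 0.1 and 0.9 quantiles of Beta(23.5, 20.0).
Posterior mean ≈ 0.540, SD ≈ 0.075; a Normal approximation gives roughly [0.444, 0.636].
Exact: F⁻¹(0.1) = 0.443; F⁻¹(0.9) = 0.636.

[0.443, 0.636]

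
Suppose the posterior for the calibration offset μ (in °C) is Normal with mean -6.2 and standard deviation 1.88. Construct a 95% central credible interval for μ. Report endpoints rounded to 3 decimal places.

The posterior is symmetric, so the 95% equal-tailed interval is μ = -6.2 ± z·1.88 with z = 1.960.
Half-width: 1.960 × 1.88 = 3.685.
-6.2 − 3.685 = -9.885; -6.2 + 3.685 = -2.515.

[-9.885, -2.515]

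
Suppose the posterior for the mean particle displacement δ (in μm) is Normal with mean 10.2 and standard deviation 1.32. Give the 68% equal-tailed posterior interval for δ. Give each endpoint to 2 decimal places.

[8.89, 11.51]

The posterior is symmetric, so the 68% equal-tailed interval is δ = 10.2 ± z·1.32 with z = 0.994.
Half-width: 0.994 × 1.32 = 1.31.
10.2 − 1.31 = 8.89; 10.2 + 1.31 = 11.51.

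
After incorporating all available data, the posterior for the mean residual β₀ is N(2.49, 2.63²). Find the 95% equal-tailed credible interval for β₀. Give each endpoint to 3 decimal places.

The posterior is symmetric, so the 95% equal-tailed interval is β₀ = 2.49 ± z·2.63 with z = 1.960.
Half-width: 1.960 × 2.63 = 5.155.
2.49 − 5.155 = -2.665; 2.49 + 5.155 = 7.645.

[-2.665, 7.645]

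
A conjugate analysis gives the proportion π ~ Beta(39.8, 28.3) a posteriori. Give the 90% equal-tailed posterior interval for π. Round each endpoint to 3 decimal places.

Posterior: Beta(39.8, 28.3).
Equal-tailed 90% interval: the 0.05 and 0.95 quantiles of Beta(39.8, 28.3).
Posterior mean ≈ 0.584, SD ≈ 0.059; a Normal approximation gives roughly [0.487, 0.682].
Exact: F⁻¹(0.05) = 0.485; F⁻¹(0.95) = 0.681.

[0.485, 0.681]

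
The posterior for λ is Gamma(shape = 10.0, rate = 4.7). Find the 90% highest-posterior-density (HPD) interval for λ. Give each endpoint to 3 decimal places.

The posterior is unimodal and skewed, so the HPD interval has equal density at both endpoints and is the shortest 90% interval.
Solving f(1.041) = f(3.178) with F(3.178) − F(1.041) = 0.90 gives [1.041, 3.178].
For comparison, the equal-tailed interval is [1.154, 3.342]; the HPD is narrower and shifted toward the mode.

[1.041, 3.178]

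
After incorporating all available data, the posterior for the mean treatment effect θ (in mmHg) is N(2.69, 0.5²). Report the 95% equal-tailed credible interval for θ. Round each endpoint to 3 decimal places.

[1.710, 3.670]

The posterior is symmetric, so the 95% equal-tailed interval is θ = 2.69 ± z·0.5 with z = 1.960.
Half-width: 1.960 × 0.5 = 0.980.
2.69 − 0.980 = 1.710; 2.69 + 0.980 = 3.670.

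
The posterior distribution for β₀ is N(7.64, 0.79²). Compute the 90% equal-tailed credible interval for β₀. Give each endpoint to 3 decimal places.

[6.341, 8.939]

The posterior is symmetric, so the 90% equal-tailed interval is β₀ = 7.64 ± z·0.79 with z = 1.645.
Half-width: 1.645 × 0.79 = 1.299.
7.64 − 1.299 = 6.341; 7.64 + 1.299 = 8.939.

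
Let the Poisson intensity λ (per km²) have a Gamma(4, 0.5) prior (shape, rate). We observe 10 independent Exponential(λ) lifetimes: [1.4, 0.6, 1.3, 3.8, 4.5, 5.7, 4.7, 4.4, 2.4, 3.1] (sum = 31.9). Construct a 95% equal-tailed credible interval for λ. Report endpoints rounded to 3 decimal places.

[0.236, 0.686]

Posterior: Gamma(4+10, 0.5+31.9) = Gamma(14, 32.4) (shape, rate).
Equal-tailed 95% interval: Gamma(14, 32.4) quantiles at 0.025 and 0.975.
Posterior mean ≈ 0.432, SD ≈ 0.115; a Normal approximation gives roughly [0.206, 0.658].
Exact: lower = 0.236; upper = 0.686.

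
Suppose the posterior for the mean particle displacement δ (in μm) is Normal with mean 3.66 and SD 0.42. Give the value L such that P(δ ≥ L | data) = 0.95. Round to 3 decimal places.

2.969

Need L with P(δ ≥ L) = 0.95: L = 3.66 − z_{0.05}·0.42.
z = 1.645; L = 3.66 − 1.645 × 0.42 = 2.969.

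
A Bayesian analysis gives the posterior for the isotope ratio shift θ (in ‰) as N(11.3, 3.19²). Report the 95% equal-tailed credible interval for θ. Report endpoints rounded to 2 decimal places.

The posterior is symmetric, so the 95% equal-tailed interval is θ = 11.3 ± z·3.19 with z = 1.960.
Half-width: 1.960 × 3.19 = 6.25.
11.3 − 6.25 = 5.05; 11.3 + 6.25 = 17.55.

[5.05, 17.55]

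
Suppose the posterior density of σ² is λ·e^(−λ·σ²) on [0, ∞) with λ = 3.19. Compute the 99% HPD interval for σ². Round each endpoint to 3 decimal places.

The exponential density is strictly decreasing on [0, ∞), so the HPD interval is anchored at 0: [0, q] with P(σ² ≤ q) = 0.99.
q = −ln(1 − 0.99) / 3.19 = 4.6052 / 3.19 = 1.444.

[0.000, 1.444]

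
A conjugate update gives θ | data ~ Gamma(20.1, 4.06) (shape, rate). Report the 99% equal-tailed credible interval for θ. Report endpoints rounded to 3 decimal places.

Posterior: Gamma(shape 20.1, rate 4.06).
Equal-tailed 99% interval: Gamma(20.1, 4.06) quantiles at 0.005 and 0.995.
Posterior mean ≈ 4.951, SD ≈ 1.104; a Normal approximation gives roughly [2.106, 7.795].
Exact: lower = 2.568; upper = 8.254.

[2.568, 8.254]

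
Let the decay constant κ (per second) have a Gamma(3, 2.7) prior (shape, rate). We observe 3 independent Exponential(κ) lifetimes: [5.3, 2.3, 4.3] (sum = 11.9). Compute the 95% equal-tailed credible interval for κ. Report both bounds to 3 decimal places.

Posterior: Gamma(3+3, 2.7+11.9) = Gamma(6, 14.6) (shape, rate).
Equal-tailed 95% interval: Gamma(6, 14.6) quantiles at 0.025 and 0.975.
Posterior mean ≈ 0.411, SD ≈ 0.168; a Normal approximation gives roughly [0.082, 0.740].
Exact: lower = 0.151; upper = 0.799.

[0.151, 0.799]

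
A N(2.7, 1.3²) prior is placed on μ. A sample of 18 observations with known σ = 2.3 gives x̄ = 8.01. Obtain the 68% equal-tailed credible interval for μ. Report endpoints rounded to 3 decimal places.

[6.726, 7.721]

Posterior precision = 1/1.3² + 18/2.3² = 0.5917 + 3.4026 = 3.9944, so posterior SD = 0.5004.
Posterior mean = (2.7/1.3² + 18·8.01/2.3²) / 3.9944 = 7.2234.
Interval: 7.2234 ± 0.994 × 0.5004 → [6.726, 7.721].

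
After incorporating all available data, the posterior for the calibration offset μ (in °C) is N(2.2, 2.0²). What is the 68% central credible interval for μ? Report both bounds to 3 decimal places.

The posterior is symmetric, so the 68% equal-tailed interval is μ = 2.2 ± z·2.0 with z = 0.994.
Half-width: 0.994 × 2.0 = 1.989.
2.2 − 1.989 = 0.211; 2.2 + 1.989 = 4.189.

[0.211, 4.189]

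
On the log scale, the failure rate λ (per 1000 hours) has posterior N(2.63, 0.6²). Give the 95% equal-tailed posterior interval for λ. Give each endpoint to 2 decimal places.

On the log scale the 95% interval is 2.63 ± 1.960 × 0.6 = [1.4540, 3.8060].
Exponentiate: [e^1.4540, e^3.8060] = [4.28, 44.97].

[4.28, 44.97]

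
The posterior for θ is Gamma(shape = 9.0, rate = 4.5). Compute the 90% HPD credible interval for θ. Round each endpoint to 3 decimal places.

[0.927, 3.036]

The posterior is unimodal and skewed, so the HPD interval has equal density at both endpoints and is the shortest 90% interval.
Solving f(0.927) = f(3.036) with F(3.036) − F(0.927) = 0.90 gives [0.927, 3.036].
For comparison, the equal-tailed interval is [1.043, 3.208]; the HPD is narrower and shifted toward the mode.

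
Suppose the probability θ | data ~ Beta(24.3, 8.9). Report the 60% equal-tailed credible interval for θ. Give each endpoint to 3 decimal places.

[0.669, 0.798]

Posterior: Beta(24.3, 8.9).
Equal-tailed 60% interval: the 0.2 and 0.8 quantiles of Beta(24.3, 8.9).
Posterior mean ≈ 0.732, SD ≈ 0.076; a Normal approximation gives roughly [0.668, 0.796].
Exact: F⁻¹(0.2) = 0.669; F⁻¹(0.8) = 0.798.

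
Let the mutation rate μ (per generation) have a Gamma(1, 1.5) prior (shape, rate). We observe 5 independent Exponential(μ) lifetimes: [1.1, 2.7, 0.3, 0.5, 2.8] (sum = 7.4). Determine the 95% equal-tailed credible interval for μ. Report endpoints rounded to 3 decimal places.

[0.247, 1.311]

Posterior: Gamma(1+5, 1.5+7.4) = Gamma(6, 8.9) (shape, rate).
Equal-tailed 95% interval: Gamma(6, 8.9) quantiles at 0.025 and 0.975.
Posterior mean ≈ 0.674, SD ≈ 0.275; a Normal approximation gives roughly [0.135, 1.214].
Exact: lower = 0.247; upper = 1.311.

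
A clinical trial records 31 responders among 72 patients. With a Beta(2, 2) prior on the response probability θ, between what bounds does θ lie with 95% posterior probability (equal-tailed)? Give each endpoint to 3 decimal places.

Posterior: Beta(2+31, 2+41) = Beta(33, 43).
Equal-tailed 95% interval: the 0.025 and 0.975 quantiles of Beta(33, 43).
Posterior mean ≈ 0.434, SD ≈ 0.056; a Normal approximation gives roughly [0.324, 0.545].
Exact: F⁻¹(0.025) = 0.325; F⁻¹(0.975) = 0.546.

[0.325, 0.546]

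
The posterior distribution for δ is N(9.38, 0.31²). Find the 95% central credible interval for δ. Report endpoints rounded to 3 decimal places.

[8.772, 9.988]

The posterior is symmetric, so the 95% equal-tailed interval is δ = 9.38 ± z·0.31 with z = 1.960.
Half-width: 1.960 × 0.31 = 0.608.
9.38 − 0.608 = 8.772; 9.38 + 0.608 = 9.988.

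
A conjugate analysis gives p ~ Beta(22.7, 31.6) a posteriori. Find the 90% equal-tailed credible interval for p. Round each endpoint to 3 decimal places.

[0.311, 0.529]

Posterior: Beta(22.7, 31.6).
Equal-tailed 90% interval: the 0.05 and 0.95 quantiles of Beta(22.7, 31.6).
Posterior mean ≈ 0.418, SD ≈ 0.066; a Normal approximation gives roughly [0.309, 0.527].
Exact: F⁻¹(0.05) = 0.311; F⁻¹(0.95) = 0.529.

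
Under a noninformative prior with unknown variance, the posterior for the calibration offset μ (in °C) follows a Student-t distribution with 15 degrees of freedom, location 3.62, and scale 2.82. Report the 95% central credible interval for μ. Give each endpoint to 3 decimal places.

[-2.391, 9.631]

The t_15 distribution is symmetric; the 95% interval is 3.62 ± t·2.82 with t_{0.975,15} = 2.131.
Half-width: 2.131 × 2.82 = 6.011.
3.62 − 6.011 = -2.391; 3.62 + 6.011 = 9.631.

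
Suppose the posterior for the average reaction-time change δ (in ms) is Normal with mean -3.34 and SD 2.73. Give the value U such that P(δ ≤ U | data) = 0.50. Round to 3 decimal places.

Need U with P(δ ≤ U) = 0.50: U = -3.34 + z_{0.5}·2.73.
z = 0.000; U = -3.34 + 0.000 × 2.73 = -3.340.

-3.340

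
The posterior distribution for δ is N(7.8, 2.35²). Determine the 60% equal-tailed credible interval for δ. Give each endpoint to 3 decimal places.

[5.822, 9.778]

The posterior is symmetric, so the 60% equal-tailed interval is δ = 7.8 ± z·2.35 with z = 0.842.
Half-width: 0.842 × 2.35 = 1.978.
7.8 − 1.978 = 5.822; 7.8 + 1.978 = 9.778.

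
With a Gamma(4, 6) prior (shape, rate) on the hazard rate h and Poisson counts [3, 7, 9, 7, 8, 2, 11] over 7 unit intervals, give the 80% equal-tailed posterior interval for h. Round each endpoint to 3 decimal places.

Posterior: Gamma(4+47, 6+7) = Gamma(51, 13) (shape, rate).
Equal-tailed 80% interval: Gamma(51, 13) quantiles at 0.1 and 0.9.
Posterior mean ≈ 3.923, SD ≈ 0.549; a Normal approximation gives roughly [3.219, 4.627].
Exact: lower = 3.238; upper = 4.641.

[3.238, 4.641]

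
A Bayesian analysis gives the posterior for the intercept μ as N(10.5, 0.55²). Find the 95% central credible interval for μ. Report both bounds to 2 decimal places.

The posterior is symmetric, so the 95% equal-tailed interval is μ = 10.5 ± z·0.55 with z = 1.960.
Half-width: 1.960 × 0.55 = 1.08.
10.5 − 1.08 = 9.42; 10.5 + 1.08 = 11.58.

[9.42, 11.58]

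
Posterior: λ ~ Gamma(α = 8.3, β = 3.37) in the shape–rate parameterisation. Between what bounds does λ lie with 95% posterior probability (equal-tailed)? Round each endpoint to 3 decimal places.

Posterior: Gamma(shape 8.3, rate 3.37).
Equal-tailed 95% interval: Gamma(8.3, 3.37) quantiles at 0.025 and 0.975.
Posterior mean ≈ 2.463, SD ≈ 0.855; a Normal approximation gives roughly [0.787, 4.138].
Exact: lower = 1.083; upper = 4.400.

[1.083, 4.400]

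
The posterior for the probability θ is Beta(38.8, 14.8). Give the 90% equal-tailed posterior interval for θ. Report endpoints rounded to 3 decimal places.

Posterior: Beta(38.8, 14.8).
Equal-tailed 90% interval: the 0.05 and 0.95 quantiles of Beta(38.8, 14.8).
Posterior mean ≈ 0.724, SD ≈ 0.061; a Normal approximation gives roughly [0.624, 0.823].
Exact: F⁻¹(0.05) = 0.620; F⁻¹(0.95) = 0.819.

[0.620, 0.819]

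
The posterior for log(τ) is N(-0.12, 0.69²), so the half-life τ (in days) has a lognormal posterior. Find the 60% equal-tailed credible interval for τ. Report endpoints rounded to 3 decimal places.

[0.496, 1.585]

On the log scale the 60% interval is -0.12 ± 0.842 × 0.69 = [-0.7007, 0.4607].
Exponentiate: [e^-0.7007, e^0.4607] = [0.496, 1.585].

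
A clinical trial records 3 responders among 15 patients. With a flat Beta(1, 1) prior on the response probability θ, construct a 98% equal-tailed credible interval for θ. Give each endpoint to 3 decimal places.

Posterior: Beta(1+3, 1+12) = Beta(4, 13).
Equal-tailed 98% interval: the 0.01 and 0.99 quantiles of Beta(4, 13).
Posterior mean ≈ 0.235, SD ≈ 0.100; a Normal approximation gives roughly [0.003, 0.468].
Exact: F⁻¹(0.01) = 0.055; F⁻¹(0.99) = 0.503.

[0.055, 0.503]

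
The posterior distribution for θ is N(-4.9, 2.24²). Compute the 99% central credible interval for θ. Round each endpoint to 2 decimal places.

The posterior is symmetric, so the 99% equal-tailed interval is θ = -4.9 ± z·2.24 with z = 2.576.
Half-width: 2.576 × 2.24 = 5.77.
-4.9 − 5.77 = -10.67; -4.9 + 5.77 = 0.87.

[-10.67, 0.87]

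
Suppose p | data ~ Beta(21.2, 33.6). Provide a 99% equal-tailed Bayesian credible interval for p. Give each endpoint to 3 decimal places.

[0.229, 0.560]

Posterior: Beta(21.2, 33.6).
Equal-tailed 99% interval: the 0.005 and 0.995 quantiles of Beta(21.2, 33.6).
Posterior mean ≈ 0.387, SD ≈ 0.065; a Normal approximation gives roughly [0.219, 0.555].
Exact: F⁻¹(0.005) = 0.229; F⁻¹(0.995) = 0.560.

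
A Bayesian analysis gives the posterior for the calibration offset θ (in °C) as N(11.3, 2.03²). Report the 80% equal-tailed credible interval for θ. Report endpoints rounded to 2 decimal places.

The posterior is symmetric, so the 80% equal-tailed interval is θ = 11.3 ± z·2.03 with z = 1.282.
Half-width: 1.282 × 2.03 = 2.60.
11.3 − 2.60 = 8.70; 11.3 + 2.60 = 13.90.

[8.70, 13.90]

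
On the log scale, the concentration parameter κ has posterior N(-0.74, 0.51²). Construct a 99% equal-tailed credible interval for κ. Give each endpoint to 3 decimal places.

[0.128, 1.775]

On the log scale the 99% interval is -0.74 ± 2.576 × 0.51 = [-2.0537, 0.5737].
Exponentiate: [e^-2.0537, e^0.5737] = [0.128, 1.775].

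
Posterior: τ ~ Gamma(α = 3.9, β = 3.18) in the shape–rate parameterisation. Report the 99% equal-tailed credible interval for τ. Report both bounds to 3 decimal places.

Posterior: Gamma(shape 3.9, rate 3.18).
Equal-tailed 99% interval: Gamma(3.9, 3.18) quantiles at 0.005 and 0.995.
Posterior mean ≈ 1.226, SD ≈ 0.621; a Normal approximation gives roughly [-0.373, 2.826].
Exact: lower = 0.200; upper = 3.400.

[0.200, 3.400]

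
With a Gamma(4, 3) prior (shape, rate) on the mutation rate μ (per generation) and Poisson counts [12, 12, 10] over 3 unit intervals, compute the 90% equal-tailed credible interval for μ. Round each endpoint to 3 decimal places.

Posterior: Gamma(4+34, 3+3) = Gamma(38, 6) (shape, rate).
Equal-tailed 90% interval: Gamma(38, 6) quantiles at 0.05 and 0.95.
Posterior mean ≈ 6.333, SD ≈ 1.027; a Normal approximation gives roughly [4.643, 8.023].
Exact: lower = 4.743; upper = 8.113.

[4.743, 8.113]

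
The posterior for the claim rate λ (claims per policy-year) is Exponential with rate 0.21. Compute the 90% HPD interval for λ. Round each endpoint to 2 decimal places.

[0.00, 10.96]

The exponential density is strictly decreasing on [0, ∞), so the HPD interval is anchored at 0: [0, q] with P(λ ≤ q) = 0.90.
q = −ln(1 − 0.90) / 0.21 = 2.3026 / 0.21 = 10.96.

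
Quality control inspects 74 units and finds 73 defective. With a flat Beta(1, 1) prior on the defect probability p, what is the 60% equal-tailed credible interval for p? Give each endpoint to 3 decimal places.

Posterior: Beta(1+73, 1+1) = Beta(74, 2).
Equal-tailed 60% interval: the 0.2 and 0.8 quantiles of Beta(74, 2).
Posterior mean ≈ 0.974, SD ≈ 0.018; a Normal approximation gives roughly [0.958, 0.989].
Exact: F⁻¹(0.2) = 0.961; F⁻¹(0.8) = 0.989.

[0.961, 0.989]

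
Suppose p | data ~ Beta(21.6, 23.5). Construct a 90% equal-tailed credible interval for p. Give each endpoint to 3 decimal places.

[0.358, 0.601]

Posterior: Beta(21.6, 23.5).
Equal-tailed 90% interval: the 0.05 and 0.95 quantiles of Beta(21.6, 23.5).
Posterior mean ≈ 0.479, SD ≈ 0.074; a Normal approximation gives roughly [0.358, 0.600].
Exact: F⁻¹(0.05) = 0.358; F⁻¹(0.95) = 0.601.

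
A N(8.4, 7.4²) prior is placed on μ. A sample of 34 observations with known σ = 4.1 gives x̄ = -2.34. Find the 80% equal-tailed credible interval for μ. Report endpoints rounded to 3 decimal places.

Posterior precision = 1/7.4² + 34/4.1² = 0.0183 + 2.0226 = 2.0409, so posterior SD = 0.7000.
Posterior mean = (8.4/7.4² + 34·-2.34/4.1²) / 2.0409 = -2.2439.
Interval: -2.2439 ± 1.282 × 0.7000 → [-3.141, -1.347].

[-3.141, -1.347]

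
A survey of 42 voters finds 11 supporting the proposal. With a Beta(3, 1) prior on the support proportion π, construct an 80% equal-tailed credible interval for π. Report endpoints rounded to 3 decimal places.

[0.220, 0.393]

Posterior: Beta(3+11, 1+31) = Beta(14, 32).
Equal-tailed 80% interval: the 0.1 and 0.9 quantiles of Beta(14, 32).
Posterior mean ≈ 0.304, SD ≈ 0.067; a Normal approximation gives roughly [0.218, 0.390].
Exact: F⁻¹(0.1) = 0.220; F⁻¹(0.9) = 0.393.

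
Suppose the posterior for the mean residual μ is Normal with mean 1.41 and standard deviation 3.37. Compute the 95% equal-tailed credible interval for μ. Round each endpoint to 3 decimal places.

The posterior is symmetric, so the 95% equal-tailed interval is μ = 1.41 ± z·3.37 with z = 1.960.
Half-width: 1.960 × 3.37 = 6.605.
1.41 − 6.605 = -5.195; 1.41 + 6.605 = 8.015.

[-5.195, 8.015]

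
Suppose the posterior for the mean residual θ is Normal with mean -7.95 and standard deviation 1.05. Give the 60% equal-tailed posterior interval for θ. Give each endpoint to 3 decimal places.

[-8.834, -7.066]

The posterior is symmetric, so the 60% equal-tailed interval is θ = -7.95 ± z·1.05 with z = 0.842.
Half-width: 0.842 × 1.05 = 0.884.
-7.95 − 0.884 = -8.834; -7.95 + 0.884 = -7.066.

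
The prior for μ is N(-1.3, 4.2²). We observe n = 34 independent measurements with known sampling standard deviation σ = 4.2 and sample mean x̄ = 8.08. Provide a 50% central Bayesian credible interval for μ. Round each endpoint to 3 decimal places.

Posterior precision = 1/4.2² + 34/4.2² = 0.0567 + 1.9274 = 1.9841, so posterior SD = 0.7099.
Posterior mean = (-1.3/4.2² + 34·8.08/4.2²) / 1.9841 = 7.8120.
Interval: 7.8120 ± 0.674 × 0.7099 → [7.333, 8.291].

[7.333, 8.291]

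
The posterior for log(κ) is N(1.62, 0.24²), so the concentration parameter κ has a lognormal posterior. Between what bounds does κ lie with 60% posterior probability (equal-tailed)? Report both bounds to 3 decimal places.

[4.129, 6.184]

On the log scale the 60% interval is 1.62 ± 0.842 × 0.24 = [1.4180, 1.8220].
Exponentiate: [e^1.4180, e^1.8220] = [4.129, 6.184].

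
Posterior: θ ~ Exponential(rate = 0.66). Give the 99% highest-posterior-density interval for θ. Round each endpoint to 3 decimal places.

[0.000, 6.978]

The exponential density is strictly decreasing on [0, ∞), so the HPD interval is anchored at 0: [0, q] with P(θ ≤ q) = 0.99.
q = −ln(1 − 0.99) / 0.66 = 4.6052 / 0.66 = 6.978.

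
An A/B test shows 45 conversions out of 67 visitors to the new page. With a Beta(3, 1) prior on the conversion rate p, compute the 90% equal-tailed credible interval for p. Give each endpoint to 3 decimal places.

Posterior: Beta(3+45, 1+22) = Beta(48, 23).
Equal-tailed 90% interval: the 0.05 and 0.95 quantiles of Beta(48, 23).
Posterior mean ≈ 0.676, SD ≈ 0.055; a Normal approximation gives roughly [0.585, 0.767].
Exact: F⁻¹(0.05) = 0.583; F⁻¹(0.95) = 0.764.

[0.583, 0.764]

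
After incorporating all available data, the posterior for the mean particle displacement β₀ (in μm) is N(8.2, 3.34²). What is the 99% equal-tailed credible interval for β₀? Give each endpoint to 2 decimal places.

[-0.40, 16.80]

The posterior is symmetric, so the 99% equal-tailed interval is β₀ = 8.2 ± z·3.34 with z = 2.576.
Half-width: 2.576 × 3.34 = 8.60.
8.2 − 8.60 = -0.40; 8.2 + 8.60 = 16.80.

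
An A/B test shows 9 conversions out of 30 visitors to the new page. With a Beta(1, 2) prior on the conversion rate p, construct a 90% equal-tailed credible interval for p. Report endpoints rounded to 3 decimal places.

Posterior: Beta(1+9, 2+21) = Beta(10, 23).
Equal-tailed 90% interval: the 0.05 and 0.95 quantiles of Beta(10, 23).
Posterior mean ≈ 0.303, SD ≈ 0.079; a Normal approximation gives roughly [0.173, 0.433].
Exact: F⁻¹(0.05) = 0.180; F⁻¹(0.95) = 0.439.

[0.180, 0.439]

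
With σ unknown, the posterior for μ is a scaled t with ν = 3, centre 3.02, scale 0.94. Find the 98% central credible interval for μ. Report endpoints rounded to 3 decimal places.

[-1.248, 7.288]

The t_3 distribution is symmetric; the 98% interval is 3.02 ± t·0.94 with t_{0.99,3} = 4.541.
Half-width: 4.541 × 0.94 = 4.268.
3.02 − 4.268 = -1.248; 3.02 + 4.268 = 7.288.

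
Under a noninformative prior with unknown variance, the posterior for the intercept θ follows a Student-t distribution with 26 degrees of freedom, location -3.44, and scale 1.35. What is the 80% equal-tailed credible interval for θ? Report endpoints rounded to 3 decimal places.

The t_26 distribution is symmetric; the 80% interval is -3.44 ± t·1.35 with t_{0.9,26} = 1.315.
Half-width: 1.315 × 1.35 = 1.775.
-3.44 − 1.775 = -5.215; -3.44 + 1.775 = -1.665.

[-5.215, -1.665]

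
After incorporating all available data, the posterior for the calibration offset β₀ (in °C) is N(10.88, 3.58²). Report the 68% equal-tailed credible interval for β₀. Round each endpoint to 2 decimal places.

The posterior is symmetric, so the 68% equal-tailed interval is β₀ = 10.88 ± z·3.58 with z = 0.994.
Half-width: 0.994 × 3.58 = 3.56.
10.88 − 3.56 = 7.32; 10.88 + 3.56 = 14.44.

[7.32, 14.44]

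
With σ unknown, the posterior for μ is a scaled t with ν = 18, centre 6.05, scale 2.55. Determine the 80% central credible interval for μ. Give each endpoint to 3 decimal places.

The t_18 distribution is symmetric; the 80% interval is 6.05 ± t·2.55 with t_{0.9,18} = 1.330.
Half-width: 1.330 × 2.55 = 3.392.
6.05 − 3.392 = 2.658; 6.05 + 3.392 = 9.442.

[2.658, 9.442]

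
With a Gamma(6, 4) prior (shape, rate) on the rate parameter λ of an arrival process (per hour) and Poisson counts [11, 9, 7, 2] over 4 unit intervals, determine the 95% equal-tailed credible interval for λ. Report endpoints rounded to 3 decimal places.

Posterior: Gamma(6+29, 4+4) = Gamma(35, 8) (shape, rate).
Equal-tailed 95% interval: Gamma(35, 8) quantiles at 0.025 and 0.975.
Posterior mean ≈ 4.375, SD ≈ 0.740; a Normal approximation gives roughly [2.926, 5.824].
Exact: lower = 3.047; upper = 5.939.

[3.047, 5.939]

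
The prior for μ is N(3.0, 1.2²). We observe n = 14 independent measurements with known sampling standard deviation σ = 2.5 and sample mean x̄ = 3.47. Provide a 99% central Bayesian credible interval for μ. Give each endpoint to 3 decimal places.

[1.855, 4.862]

Posterior precision = 1/1.2² + 14/2.5² = 0.6944 + 2.2400 = 2.9344, so posterior SD = 0.5838.
Posterior mean = (3.0/1.2² + 14·3.47/2.5²) / 2.9344 = 3.3588.
Interval: 3.3588 ± 2.576 × 0.5838 → [1.855, 4.862].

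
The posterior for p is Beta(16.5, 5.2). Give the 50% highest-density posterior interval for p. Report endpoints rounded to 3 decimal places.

[0.722, 0.843]

The posterior is unimodal and skewed, so the HPD interval has equal density at both endpoints and is the shortest 50% interval.
Solving f(0.722) = f(0.843) with F(0.843) − F(0.722) = 0.50 gives [0.722, 0.843].
For comparison, the equal-tailed interval is [0.703, 0.826]; the HPD is narrower and shifted toward the mode.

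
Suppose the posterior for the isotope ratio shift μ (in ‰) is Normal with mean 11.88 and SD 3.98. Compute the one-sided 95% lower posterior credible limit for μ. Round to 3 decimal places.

5.333

Need L with P(μ ≥ L) = 0.95: L = 11.88 − z_{0.05}·3.98.
z = 1.645; L = 11.88 − 1.645 × 3.98 = 5.333.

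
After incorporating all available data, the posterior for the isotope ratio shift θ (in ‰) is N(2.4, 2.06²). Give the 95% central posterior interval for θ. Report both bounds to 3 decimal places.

[-1.638, 6.438]

The posterior is symmetric, so the 95% equal-tailed interval is θ = 2.4 ± z·2.06 with z = 1.960.
Half-width: 1.960 × 2.06 = 4.038.
2.4 − 4.038 = -1.638; 2.4 + 4.038 = 6.438.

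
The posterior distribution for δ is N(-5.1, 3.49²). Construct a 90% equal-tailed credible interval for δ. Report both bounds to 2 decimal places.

[-10.84, 0.64]

The posterior is symmetric, so the 90% equal-tailed interval is δ = -5.1 ± z·3.49 with z = 1.645.
Half-width: 1.645 × 3.49 = 5.74.
-5.1 − 5.74 = -10.84; -5.1 + 5.74 = 0.64.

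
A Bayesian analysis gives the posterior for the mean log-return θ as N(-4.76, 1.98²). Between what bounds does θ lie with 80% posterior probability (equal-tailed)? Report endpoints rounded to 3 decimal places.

[-7.297, -2.223]

The posterior is symmetric, so the 80% equal-tailed interval is θ = -4.76 ± z·1.98 with z = 1.282.
Half-width: 1.282 × 1.98 = 2.537.
-4.76 − 2.537 = -7.297; -4.76 + 2.537 = -2.223.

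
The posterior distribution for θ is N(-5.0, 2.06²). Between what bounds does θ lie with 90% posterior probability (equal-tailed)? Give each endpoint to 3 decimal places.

The posterior is symmetric, so the 90% equal-tailed interval is θ = -5.0 ± z·2.06 with z = 1.645.
Half-width: 1.645 × 2.06 = 3.388.
-5.0 − 3.388 = -8.388; -5.0 + 3.388 = -1.612.

[-8.388, -1.612]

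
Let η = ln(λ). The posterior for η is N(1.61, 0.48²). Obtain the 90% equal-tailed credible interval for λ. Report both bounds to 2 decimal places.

[2.27, 11.02]

On the log scale the 90% interval is 1.61 ± 1.645 × 0.48 = [0.8205, 2.3995].
Exponentiate: [e^0.8205, e^2.3995] = [2.27, 11.02].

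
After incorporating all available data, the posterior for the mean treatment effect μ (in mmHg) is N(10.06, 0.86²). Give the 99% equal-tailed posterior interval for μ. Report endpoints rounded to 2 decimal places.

[7.84, 12.28]

The posterior is symmetric, so the 99% equal-tailed interval is μ = 10.06 ± z·0.86 with z = 2.576.
Half-width: 2.576 × 0.86 = 2.22.
10.06 − 2.22 = 7.84; 10.06 + 2.22 = 12.28.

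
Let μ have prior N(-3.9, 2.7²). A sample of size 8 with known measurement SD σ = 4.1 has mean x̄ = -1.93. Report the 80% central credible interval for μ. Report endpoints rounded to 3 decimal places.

[-4.008, -0.734]

Posterior precision = 1/2.7² + 8/4.1² = 0.1372 + 0.4759 = 0.6131, so posterior SD = 1.2771.
Posterior mean = (-3.9/2.7² + 8·-1.93/4.1²) / 0.6131 = -2.3708.
Interval: -2.3708 ± 1.282 × 1.2771 → [-4.008, -0.734].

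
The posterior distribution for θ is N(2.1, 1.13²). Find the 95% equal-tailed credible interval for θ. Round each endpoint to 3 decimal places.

The posterior is symmetric, so the 95% equal-tailed interval is θ = 2.1 ± z·1.13 with z = 1.960.
Half-width: 1.960 × 1.13 = 2.215.
2.1 − 2.215 = -0.115; 2.1 + 2.215 = 4.315.

[-0.115, 4.315]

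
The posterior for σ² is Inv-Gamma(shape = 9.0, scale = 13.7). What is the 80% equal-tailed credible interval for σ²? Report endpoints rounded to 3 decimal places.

Inverse-Gamma(9.0, 13.7) quantiles: F⁻¹(0.1) and F⁻¹(0.9).
Equivalently, 1/σ² ~ Gamma(9.0, rate = 13.7); invert its 0.9 and 0.1 quantiles.
Posterior mean ≈ 1.712, SD ≈ 0.647; a Normal approximation gives roughly [0.883, 2.542].
Exact: lower = 1.054; upper = 2.522.

[1.054, 2.522]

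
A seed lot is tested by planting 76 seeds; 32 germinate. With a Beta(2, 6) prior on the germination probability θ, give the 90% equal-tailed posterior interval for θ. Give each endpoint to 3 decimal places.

[0.318, 0.494]

Posterior: Beta(2+32, 6+44) = Beta(34, 50).
Equal-tailed 90% interval: the 0.05 and 0.95 quantiles of Beta(34, 50).
Posterior mean ≈ 0.405, SD ≈ 0.053; a Normal approximation gives roughly [0.317, 0.492].
Exact: F⁻¹(0.05) = 0.318; F⁻¹(0.95) = 0.494.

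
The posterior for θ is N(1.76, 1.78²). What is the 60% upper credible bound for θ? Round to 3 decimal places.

Need U with P(θ ≤ U) = 0.60: U = 1.76 + z_{0.4}·1.78.
z = 0.253; U = 1.76 + 0.253 × 1.78 = 2.211.

2.211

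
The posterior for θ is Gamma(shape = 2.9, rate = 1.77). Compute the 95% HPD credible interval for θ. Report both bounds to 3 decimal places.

[0.152, 3.527]

The posterior is unimodal and skewed, so the HPD interval has equal density at both endpoints and is the shortest 95% interval.
Solving f(0.152) = f(3.527) with F(3.527) − F(0.152) = 0.95 gives [0.152, 3.527].
For comparison, the equal-tailed interval is [0.325, 3.992]; the HPD is narrower and shifted toward the mode.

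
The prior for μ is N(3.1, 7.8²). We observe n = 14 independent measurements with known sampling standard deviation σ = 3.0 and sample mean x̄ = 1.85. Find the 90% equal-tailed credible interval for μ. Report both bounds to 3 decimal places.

[0.551, 3.175]

Posterior precision = 1/7.8² + 14/3.0² = 0.0164 + 1.5556 = 1.5720, so posterior SD = 0.7976.
Posterior mean = (3.1/7.8² + 14·1.85/3.0²) / 1.5720 = 1.8631.
Interval: 1.8631 ± 1.645 × 0.7976 → [0.551, 3.175].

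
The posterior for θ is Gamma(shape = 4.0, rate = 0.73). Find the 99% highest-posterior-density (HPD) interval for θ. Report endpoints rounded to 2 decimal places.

The posterior is unimodal and skewed, so the HPD interval has equal density at both endpoints and is the shortest 99% interval.
Solving f(0.54) = f(13.90) with F(13.90) − F(0.54) = 0.99 gives [0.54, 13.90].
For comparison, the equal-tailed interval is [0.92, 15.04]; the HPD is narrower and shifted toward the mode.

[0.54, 13.90]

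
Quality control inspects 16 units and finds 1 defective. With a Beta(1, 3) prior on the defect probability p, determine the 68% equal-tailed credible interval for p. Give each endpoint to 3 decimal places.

Posterior: Beta(1+1, 3+15) = Beta(2, 18).
Equal-tailed 68% interval: the 0.16 and 0.84 quantiles of Beta(2, 18).
Posterior mean ≈ 0.100, SD ≈ 0.065; a Normal approximation gives roughly [0.035, 0.165].
Exact: F⁻¹(0.16) = 0.038; F⁻¹(0.84) = 0.163.

[0.038, 0.163]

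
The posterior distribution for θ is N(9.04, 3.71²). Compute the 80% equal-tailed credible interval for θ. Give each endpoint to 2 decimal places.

[4.29, 13.79]

The posterior is symmetric, so the 80% equal-tailed interval is θ = 9.04 ± z·3.71 with z = 1.282.
Half-width: 1.282 × 3.71 = 4.75.
9.04 − 4.75 = 4.29; 9.04 + 4.75 = 13.79.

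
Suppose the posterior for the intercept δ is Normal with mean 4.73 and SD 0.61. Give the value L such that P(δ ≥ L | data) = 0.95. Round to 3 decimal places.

Need L with P(δ ≥ L) = 0.95: L = 4.73 − z_{0.05}·0.61.
z = 1.645; L = 4.73 − 1.645 × 0.61 = 3.727.

3.727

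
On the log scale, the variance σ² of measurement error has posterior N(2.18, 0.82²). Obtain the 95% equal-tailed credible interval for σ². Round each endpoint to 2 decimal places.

On the log scale the 95% interval is 2.18 ± 1.960 × 0.82 = [0.5728, 3.7872].
Exponentiate: [e^0.5728, e^3.7872] = [1.77, 44.13].

[1.77, 44.13]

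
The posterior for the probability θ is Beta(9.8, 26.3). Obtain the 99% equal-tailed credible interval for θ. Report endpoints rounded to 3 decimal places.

Posterior: Beta(9.8, 26.3).
Equal-tailed 99% interval: the 0.005 and 0.995 quantiles of Beta(9.8, 26.3).
Posterior mean ≈ 0.271, SD ≈ 0.073; a Normal approximation gives roughly [0.083, 0.460].
Exact: F⁻¹(0.005) = 0.111; F⁻¹(0.995) = 0.478.

[0.111, 0.478]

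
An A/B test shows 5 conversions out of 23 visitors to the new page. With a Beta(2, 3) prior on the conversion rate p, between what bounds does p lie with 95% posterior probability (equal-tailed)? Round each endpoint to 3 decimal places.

Posterior: Beta(2+5, 3+18) = Beta(7, 21).
Equal-tailed 95% interval: the 0.025 and 0.975 quantiles of Beta(7, 21).
Posterior mean ≈ 0.250, SD ≈ 0.080; a Normal approximation gives roughly [0.092, 0.408].
Exact: F⁻¹(0.025) = 0.111; F⁻¹(0.975) = 0.423.

[0.111, 0.423]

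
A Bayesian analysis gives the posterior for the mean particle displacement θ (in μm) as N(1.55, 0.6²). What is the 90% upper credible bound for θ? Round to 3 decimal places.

2.319

Need U with P(θ ≤ U) = 0.90: U = 1.55 + z_{0.1}·0.6.
z = 1.282; U = 1.55 + 1.282 × 0.6 = 2.319.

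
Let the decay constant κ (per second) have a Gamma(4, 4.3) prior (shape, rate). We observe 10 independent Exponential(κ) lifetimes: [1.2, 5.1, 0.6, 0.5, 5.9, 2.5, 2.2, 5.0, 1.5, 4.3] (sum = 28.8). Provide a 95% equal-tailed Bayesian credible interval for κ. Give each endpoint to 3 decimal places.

[0.231, 0.672]

Posterior: Gamma(4+10, 4.3+28.8) = Gamma(14, 33.1) (shape, rate).
Equal-tailed 95% interval: Gamma(14, 33.1) quantiles at 0.025 and 0.975.
Posterior mean ≈ 0.423, SD ≈ 0.113; a Normal approximation gives roughly [0.201, 0.645].
Exact: lower = 0.231; upper = 0.672.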